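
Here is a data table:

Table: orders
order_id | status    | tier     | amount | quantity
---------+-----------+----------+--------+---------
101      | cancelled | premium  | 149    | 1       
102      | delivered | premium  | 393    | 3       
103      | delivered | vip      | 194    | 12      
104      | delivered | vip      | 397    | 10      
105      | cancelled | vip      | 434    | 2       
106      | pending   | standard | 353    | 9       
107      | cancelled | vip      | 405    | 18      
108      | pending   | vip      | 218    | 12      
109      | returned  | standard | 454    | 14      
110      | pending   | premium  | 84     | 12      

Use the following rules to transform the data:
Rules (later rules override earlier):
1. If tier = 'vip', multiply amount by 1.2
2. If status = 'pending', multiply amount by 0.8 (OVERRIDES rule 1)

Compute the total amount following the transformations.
3236.0

Step 1: Rule 2 takes priority for records with status = 'pending'
  - 3 records: 655 × 0.8 = 524.0
Step 2: Rule 1 applies to remaining records with tier = 'vip'
  - 4 records: 1430 × 1.2 = 1716.0
Step 3: Other records unchanged: 996
Step 4: Final sum = 524.0 + 1716.0 + 996 = 3236.0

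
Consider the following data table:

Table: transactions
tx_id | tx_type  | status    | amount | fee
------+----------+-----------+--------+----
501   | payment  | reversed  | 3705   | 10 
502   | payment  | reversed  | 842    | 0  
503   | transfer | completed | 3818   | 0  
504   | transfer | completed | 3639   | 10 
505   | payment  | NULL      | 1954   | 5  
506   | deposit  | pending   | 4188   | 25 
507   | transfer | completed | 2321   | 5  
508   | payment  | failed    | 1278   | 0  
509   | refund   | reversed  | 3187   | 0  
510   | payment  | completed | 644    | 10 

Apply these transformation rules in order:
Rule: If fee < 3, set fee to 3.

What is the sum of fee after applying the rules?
77

Step 1: 4 records have fee < 3
Step 2: These records originally summed to 0
Step 3: After setting to minimum: 4 × 3 = 12
Step 4: Unaffected records sum: 65
Step 5: Final sum = 12 + 65 = 77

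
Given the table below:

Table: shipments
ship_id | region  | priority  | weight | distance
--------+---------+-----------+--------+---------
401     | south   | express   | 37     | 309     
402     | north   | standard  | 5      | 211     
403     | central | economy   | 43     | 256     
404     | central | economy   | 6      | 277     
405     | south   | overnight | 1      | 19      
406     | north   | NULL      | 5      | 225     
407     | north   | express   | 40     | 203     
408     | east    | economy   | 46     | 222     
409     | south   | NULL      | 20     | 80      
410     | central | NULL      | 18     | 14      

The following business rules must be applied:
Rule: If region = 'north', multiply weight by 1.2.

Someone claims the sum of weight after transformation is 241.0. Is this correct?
No, the correct result is 231.0.

Step 1: Calculate the correct sum after transformation
Step 2: Apply multiplier 1.2 to records where region = 'north'
Step 3: Correct result = 231.0
Step 4: Claimed result = 241.0
Step 5: 231.0 ≠ 241.0
Conclusion: The claimed result is incorrect. The correct answer is 231.0.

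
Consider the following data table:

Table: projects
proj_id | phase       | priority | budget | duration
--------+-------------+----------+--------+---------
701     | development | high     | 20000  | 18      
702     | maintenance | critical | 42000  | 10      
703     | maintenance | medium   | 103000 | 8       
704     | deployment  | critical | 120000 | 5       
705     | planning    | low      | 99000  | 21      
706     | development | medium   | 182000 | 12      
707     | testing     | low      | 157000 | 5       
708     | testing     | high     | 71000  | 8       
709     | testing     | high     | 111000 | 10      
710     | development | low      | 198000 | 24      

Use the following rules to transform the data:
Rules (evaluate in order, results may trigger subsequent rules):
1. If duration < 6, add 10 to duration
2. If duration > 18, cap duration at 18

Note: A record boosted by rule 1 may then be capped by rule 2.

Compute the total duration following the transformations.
132

Step 1: Apply rule 1 to records with duration < 6
  - 2 records get bonus of 10
  - Of these, 0 records then exceed 18 and get capped
Step 2: Apply rule 2 to records with duration > 18
  - 2 records (original) are capped
Step 3: Calculate final sum = 132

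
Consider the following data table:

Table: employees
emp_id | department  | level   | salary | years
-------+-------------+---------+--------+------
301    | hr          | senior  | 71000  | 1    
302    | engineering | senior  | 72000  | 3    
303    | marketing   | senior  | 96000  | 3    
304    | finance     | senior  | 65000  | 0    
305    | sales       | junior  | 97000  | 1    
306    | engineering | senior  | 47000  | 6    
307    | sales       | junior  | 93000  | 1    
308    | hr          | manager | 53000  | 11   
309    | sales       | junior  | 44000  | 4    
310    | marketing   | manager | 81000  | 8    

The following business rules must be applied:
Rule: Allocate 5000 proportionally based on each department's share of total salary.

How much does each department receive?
engineering: 827.54, finance: 452.02, hr: 862.31, marketing: 1230.88, sales: 1627.26

Step 1: Calculate total salary = 719000
Step 2: Calculate each department's proportion:
  engineering: 119000/719000 = 16.55% → 827.54
  finance: 65000/719000 = 9.04% → 452.02
  hr: 124000/719000 = 17.25% → 862.31
  marketing: 177000/719000 = 24.62% → 1230.88
  sales: 234000/719000 = 32.55% → 1627.26
Step 3: Verify: sum of allocations ≈ 5000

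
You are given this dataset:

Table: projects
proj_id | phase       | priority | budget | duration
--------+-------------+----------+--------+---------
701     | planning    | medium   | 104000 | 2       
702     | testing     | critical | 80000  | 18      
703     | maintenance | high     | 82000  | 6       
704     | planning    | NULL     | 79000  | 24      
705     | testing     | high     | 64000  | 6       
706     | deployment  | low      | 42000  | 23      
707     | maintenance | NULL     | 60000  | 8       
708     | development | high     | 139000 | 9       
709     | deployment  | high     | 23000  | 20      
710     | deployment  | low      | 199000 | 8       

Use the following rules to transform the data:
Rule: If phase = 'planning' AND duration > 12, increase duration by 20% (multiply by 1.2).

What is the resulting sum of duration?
128.8

Step 1: Find records where phase = 'planning' AND duration > 12
Step 2: 1 records match, summing to 24
Step 3: After multiplier: 24 × 1.2 = 28.8
Step 4: Unaffected records sum: 100
Step 5: Final sum = 28.8 + 100 = 128.8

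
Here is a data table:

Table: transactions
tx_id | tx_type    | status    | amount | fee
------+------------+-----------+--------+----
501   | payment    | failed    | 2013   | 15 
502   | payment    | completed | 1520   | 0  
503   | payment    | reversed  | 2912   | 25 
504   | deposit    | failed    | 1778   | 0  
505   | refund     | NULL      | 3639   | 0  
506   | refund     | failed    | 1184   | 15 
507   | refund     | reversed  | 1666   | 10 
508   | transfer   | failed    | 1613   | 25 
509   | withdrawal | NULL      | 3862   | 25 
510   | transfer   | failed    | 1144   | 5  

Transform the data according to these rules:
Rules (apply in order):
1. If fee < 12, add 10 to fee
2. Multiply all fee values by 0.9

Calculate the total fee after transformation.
153.0

Step 1: Apply Rule 1 - Add 10 to records with fee < 12
  - 5 records affected: 15 + (5 × 10) = 65
  - Unaffected records: 105
  - Sum after Rule 1: 170
Step 2: Apply Rule 2 - Multiply all by 0.9
  - 170 × 0.9 = 153.0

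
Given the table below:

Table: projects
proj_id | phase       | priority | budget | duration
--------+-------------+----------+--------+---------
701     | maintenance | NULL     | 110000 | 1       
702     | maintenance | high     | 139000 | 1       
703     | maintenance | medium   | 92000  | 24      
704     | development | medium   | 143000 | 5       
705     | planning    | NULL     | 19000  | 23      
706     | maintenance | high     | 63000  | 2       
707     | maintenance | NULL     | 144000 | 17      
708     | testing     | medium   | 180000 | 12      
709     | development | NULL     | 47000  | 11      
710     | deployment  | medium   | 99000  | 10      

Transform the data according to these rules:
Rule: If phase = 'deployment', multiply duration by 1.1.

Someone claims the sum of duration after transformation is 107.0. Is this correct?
Yes, the result is correct.

Step 1: Calculate the correct sum after transformation
Step 2: Apply multiplier 1.1 to records where phase = 'deployment'
Step 3: Correct result = 107.0
Step 4: Claimed result = 107.0
Step 5: 107.0 = 107.0 ✓
Conclusion: The claimed result is correct.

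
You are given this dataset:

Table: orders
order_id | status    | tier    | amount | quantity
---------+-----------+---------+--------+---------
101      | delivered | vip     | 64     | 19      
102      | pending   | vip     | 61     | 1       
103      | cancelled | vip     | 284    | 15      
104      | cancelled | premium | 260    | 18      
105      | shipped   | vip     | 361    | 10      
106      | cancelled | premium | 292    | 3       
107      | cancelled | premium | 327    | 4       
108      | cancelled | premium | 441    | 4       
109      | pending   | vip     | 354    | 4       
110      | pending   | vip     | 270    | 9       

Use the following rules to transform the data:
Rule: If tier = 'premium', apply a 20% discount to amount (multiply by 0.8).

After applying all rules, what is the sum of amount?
2450.0

Step 1: Records with tier = 'premium' have total amount = 1320
Step 2: Apply multiplier: 1320 × 0.8 = 1056.0
Step 3: Other records total: 1394
Step 4: Final sum = 1056.0 + 1394 = 2450.0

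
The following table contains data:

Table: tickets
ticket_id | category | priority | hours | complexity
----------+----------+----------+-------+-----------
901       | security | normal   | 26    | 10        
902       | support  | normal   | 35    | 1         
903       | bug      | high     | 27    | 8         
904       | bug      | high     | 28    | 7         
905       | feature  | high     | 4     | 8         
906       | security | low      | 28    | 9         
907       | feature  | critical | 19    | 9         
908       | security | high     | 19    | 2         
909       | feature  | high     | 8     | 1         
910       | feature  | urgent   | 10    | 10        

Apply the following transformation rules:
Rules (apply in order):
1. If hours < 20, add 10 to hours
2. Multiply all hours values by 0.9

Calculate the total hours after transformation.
228.6

Step 1: Apply Rule 1 - Add 10 to records with hours < 20
  - 5 records affected: 60 + (5 × 10) = 110
  - Unaffected records: 144
  - Sum after Rule 1: 254
Step 2: Apply Rule 2 - Multiply all by 0.9
  - 254 × 0.9 = 228.6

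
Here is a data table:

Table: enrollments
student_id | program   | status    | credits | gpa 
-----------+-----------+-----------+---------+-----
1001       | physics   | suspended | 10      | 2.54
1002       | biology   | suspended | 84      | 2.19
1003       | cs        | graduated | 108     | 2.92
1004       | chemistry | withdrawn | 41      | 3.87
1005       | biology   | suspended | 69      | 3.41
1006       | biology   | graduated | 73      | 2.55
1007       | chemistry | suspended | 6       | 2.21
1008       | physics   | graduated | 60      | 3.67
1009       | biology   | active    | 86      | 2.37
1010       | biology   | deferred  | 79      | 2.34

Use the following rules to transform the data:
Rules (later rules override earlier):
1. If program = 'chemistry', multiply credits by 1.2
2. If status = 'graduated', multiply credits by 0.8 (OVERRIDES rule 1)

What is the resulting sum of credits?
577.2

Step 1: Rule 2 takes priority for records with status = 'graduated'
  - 3 records: 241 × 0.8 = 192.8
Step 2: Rule 1 applies to remaining records with program = 'chemistry'
  - 2 records: 47 × 1.2 = 56.4
Step 3: Other records unchanged: 328
Step 4: Final sum = 192.8 + 56.4 + 328 = 577.2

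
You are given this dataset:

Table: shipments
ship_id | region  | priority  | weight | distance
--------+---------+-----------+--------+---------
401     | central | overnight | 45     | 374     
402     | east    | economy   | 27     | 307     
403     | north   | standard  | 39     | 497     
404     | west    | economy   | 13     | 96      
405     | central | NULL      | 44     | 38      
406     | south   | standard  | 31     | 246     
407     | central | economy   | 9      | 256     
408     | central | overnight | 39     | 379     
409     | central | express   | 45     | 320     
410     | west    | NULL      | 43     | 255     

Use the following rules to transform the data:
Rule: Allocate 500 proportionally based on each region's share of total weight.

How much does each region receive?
central: 271.64, east: 40.3, north: 58.21, south: 46.27, west: 83.58

Step 1: Calculate total weight = 335
Step 2: Calculate each region's proportion:
  central: 182/335 = 54.33% → 271.64
  east: 27/335 = 8.06% → 40.3
  north: 39/335 = 11.64% → 58.21
  south: 31/335 = 9.25% → 46.27
  west: 56/335 = 16.72% → 83.58
Step 3: Verify: sum of allocations ≈ 500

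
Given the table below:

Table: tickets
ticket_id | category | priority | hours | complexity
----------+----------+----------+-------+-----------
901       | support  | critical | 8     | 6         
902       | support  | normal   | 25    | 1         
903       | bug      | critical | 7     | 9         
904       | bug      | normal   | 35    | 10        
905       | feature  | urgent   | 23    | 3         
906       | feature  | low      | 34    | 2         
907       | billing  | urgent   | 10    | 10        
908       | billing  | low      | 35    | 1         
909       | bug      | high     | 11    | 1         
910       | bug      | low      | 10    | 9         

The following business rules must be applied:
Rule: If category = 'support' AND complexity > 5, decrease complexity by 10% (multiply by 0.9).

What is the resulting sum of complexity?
51.4

Step 1: Find records where category = 'support' AND complexity > 5
Step 2: 1 records match, summing to 6
Step 3: After multiplier: 6 × 0.9 = 5.4
Step 4: Unaffected records sum: 46
Step 5: Final sum = 5.4 + 46 = 51.4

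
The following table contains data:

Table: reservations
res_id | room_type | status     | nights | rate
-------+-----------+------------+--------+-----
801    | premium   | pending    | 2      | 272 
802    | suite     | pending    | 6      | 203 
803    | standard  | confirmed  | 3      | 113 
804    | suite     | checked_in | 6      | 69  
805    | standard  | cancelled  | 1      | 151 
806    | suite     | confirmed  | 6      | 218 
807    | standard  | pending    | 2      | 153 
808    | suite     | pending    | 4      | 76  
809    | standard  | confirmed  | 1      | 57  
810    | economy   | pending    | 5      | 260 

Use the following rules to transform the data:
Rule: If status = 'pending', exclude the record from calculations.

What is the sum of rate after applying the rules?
608

Step 1: Identify records where status = 'pending'
Step 2: The excluded records sum to 964
Step 3: Original total rate = 1572
Step 4: Remaining total = 1572 - 964 = 608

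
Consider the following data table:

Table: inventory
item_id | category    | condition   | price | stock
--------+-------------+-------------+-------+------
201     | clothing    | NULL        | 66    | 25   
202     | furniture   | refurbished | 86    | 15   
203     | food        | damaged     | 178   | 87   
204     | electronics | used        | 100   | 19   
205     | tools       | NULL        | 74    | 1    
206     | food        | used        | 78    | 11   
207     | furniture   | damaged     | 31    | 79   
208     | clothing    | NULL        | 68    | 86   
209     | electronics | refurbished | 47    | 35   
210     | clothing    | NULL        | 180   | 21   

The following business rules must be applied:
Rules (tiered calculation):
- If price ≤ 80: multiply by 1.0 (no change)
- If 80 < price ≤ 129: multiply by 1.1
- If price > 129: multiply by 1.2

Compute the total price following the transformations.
998.2

Step 1: Tier 1 (price ≤ 80): 6 records, sum = 364 × 1.0 = 364.0
Step 2: Tier 2 (80 < price ≤ 129): 2 records, sum = 186 × 1.1 = 204.6
Step 3: Tier 3 (price > 129): 2 records, sum = 358 × 1.2 = 429.6
Step 4: Final sum = 364.0 + 204.6 + 429.6 = 998.2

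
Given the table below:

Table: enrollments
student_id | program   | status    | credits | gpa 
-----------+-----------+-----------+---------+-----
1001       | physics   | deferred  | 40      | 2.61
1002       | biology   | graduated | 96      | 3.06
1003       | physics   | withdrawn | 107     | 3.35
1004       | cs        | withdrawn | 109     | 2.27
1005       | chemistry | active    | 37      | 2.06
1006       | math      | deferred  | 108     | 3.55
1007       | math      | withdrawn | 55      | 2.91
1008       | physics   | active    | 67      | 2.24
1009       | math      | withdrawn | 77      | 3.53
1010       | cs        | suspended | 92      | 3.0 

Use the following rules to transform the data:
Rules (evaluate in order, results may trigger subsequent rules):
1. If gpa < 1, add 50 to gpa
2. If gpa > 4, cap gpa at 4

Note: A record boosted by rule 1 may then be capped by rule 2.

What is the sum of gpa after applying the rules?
28.58

Step 1: Apply rule 1 to records with gpa < 1
  - 0 records get bonus of 50
  - Of these, 0 records then exceed 4 and get capped
Step 2: Apply rule 2 to records with gpa > 4
  - 0 records (original) are capped
Step 3: Calculate final sum = 28.58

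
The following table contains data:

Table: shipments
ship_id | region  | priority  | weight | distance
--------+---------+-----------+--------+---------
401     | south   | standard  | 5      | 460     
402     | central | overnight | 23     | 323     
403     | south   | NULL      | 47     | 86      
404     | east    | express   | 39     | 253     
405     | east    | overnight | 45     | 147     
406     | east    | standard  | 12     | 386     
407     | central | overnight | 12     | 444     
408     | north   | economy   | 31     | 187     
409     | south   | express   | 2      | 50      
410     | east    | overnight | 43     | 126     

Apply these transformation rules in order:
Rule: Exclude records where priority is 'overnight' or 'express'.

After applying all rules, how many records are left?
4

Step 1: Count records to exclude
  - 4 (overnight) + 2 (express) = 6 records
Step 2: Total records: 10
Step 3: Remaining = 10 - 6 = 4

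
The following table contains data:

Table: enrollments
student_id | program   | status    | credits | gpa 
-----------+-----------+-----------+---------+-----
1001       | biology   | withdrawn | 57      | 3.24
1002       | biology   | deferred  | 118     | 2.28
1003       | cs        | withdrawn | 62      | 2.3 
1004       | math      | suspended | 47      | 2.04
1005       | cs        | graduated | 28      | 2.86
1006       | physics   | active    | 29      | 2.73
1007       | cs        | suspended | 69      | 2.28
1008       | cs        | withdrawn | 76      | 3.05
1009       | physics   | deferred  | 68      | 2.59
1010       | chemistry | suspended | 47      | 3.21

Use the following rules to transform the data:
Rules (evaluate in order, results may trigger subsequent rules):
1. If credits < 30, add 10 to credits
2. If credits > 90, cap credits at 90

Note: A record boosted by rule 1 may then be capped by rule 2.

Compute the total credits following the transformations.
593

Step 1: Apply rule 1 to records with credits < 30
  - 2 records get bonus of 10
  - Of these, 0 records then exceed 90 and get capped
Step 2: Apply rule 2 to records with credits > 90
  - 1 records (original) are capped
Step 3: Calculate final sum = 593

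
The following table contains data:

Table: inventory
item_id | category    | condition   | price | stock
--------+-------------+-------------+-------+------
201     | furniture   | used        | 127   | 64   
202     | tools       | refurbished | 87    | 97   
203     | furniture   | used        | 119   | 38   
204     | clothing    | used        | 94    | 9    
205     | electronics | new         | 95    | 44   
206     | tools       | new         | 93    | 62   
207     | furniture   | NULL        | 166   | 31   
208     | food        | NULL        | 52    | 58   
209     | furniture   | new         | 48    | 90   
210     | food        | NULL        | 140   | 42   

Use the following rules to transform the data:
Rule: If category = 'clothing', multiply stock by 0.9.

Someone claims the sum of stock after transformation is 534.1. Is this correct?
Yes, the result is correct.

Step 1: Calculate the correct sum after transformation
Step 2: Apply multiplier 0.9 to records where category = 'clothing'
Step 3: Correct result = 534.1
Step 4: Claimed result = 534.1
Step 5: 534.1 = 534.1 ✓
Conclusion: The claimed result is correct.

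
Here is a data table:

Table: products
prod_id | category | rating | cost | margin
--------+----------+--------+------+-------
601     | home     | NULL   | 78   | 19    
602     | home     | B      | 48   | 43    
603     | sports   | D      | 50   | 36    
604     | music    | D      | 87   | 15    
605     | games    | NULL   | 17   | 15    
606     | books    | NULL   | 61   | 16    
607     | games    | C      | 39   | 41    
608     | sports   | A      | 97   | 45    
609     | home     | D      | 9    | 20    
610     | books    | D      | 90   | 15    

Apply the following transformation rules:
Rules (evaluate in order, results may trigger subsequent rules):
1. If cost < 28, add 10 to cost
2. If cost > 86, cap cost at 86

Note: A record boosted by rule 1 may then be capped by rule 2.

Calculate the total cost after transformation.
580

Step 1: Apply rule 1 to records with cost < 28
  - 2 records get bonus of 10
  - Of these, 0 records then exceed 86 and get capped
Step 2: Apply rule 2 to records with cost > 86
  - 3 records (original) are capped
Step 3: Calculate final sum = 580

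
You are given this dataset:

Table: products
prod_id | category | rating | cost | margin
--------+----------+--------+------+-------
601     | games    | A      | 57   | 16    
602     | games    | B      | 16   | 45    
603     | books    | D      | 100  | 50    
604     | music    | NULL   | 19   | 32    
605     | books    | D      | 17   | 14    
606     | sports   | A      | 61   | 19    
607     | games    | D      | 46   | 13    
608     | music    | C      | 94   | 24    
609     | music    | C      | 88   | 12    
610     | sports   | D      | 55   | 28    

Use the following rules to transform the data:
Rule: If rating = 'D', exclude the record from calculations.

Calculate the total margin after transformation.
148

Step 1: Identify records where rating = 'D'
Step 2: The excluded records sum to 105
Step 3: Original total margin = 253
Step 4: Remaining total = 253 - 105 = 148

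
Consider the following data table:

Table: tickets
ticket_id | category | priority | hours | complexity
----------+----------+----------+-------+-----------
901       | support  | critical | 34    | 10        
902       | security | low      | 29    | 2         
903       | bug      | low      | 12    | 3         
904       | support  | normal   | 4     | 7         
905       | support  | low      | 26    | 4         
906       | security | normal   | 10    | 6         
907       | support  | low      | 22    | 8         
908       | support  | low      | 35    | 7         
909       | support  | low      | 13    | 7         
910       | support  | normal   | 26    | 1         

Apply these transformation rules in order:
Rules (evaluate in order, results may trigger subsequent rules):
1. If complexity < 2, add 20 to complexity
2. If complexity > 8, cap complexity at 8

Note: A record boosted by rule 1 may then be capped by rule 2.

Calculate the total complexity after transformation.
60

Step 1: Apply rule 1 to records with complexity < 2
  - 1 records get bonus of 20
  - Of these, 1 records then exceed 8 and get capped
Step 2: Apply rule 2 to records with complexity > 8
  - 1 records (original) are capped
Step 3: Calculate final sum = 60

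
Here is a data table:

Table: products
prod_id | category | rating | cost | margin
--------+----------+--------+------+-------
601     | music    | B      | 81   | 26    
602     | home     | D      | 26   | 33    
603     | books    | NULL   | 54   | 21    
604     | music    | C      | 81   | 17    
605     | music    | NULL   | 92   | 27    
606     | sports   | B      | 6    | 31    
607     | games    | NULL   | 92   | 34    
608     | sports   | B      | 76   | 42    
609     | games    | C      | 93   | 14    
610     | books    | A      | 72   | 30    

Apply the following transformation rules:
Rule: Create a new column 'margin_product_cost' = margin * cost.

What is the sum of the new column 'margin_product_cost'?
17927

Step 1: For each record, compute margin * cost
Example calculations:
  26 * 81 = 2106
  33 * 26 = 858
  21 * 54 = 1134
  ...
Step 2: Sum all derived values
Step 3: Total = 17927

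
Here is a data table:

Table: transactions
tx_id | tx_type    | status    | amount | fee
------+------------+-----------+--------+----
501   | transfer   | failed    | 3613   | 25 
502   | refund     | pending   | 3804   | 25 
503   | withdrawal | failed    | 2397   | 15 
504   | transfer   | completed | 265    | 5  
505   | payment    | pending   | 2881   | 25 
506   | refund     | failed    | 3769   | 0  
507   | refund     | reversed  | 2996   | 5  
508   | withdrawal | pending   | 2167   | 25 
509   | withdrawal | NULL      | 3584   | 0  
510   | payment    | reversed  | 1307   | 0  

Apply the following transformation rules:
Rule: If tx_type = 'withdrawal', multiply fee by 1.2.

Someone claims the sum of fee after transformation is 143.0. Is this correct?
No, the correct result is 133.0.

Step 1: Calculate the correct sum after transformation
Step 2: Apply multiplier 1.2 to records where tx_type = 'withdrawal'
Step 3: Correct result = 133.0
Step 4: Claimed result = 143.0
Step 5: 133.0 ≠ 143.0
Conclusion: The claimed result is incorrect. The correct answer is 133.0.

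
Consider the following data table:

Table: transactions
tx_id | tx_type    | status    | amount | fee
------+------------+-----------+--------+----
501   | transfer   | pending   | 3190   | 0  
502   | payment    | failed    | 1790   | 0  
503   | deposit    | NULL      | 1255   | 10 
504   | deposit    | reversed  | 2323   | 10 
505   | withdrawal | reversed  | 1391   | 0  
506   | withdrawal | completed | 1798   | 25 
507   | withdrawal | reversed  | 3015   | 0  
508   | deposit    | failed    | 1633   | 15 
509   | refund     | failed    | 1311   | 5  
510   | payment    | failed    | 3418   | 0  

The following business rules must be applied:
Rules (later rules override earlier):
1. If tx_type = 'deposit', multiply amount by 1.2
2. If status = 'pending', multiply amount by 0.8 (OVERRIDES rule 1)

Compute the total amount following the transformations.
21528.2

Step 1: Rule 2 takes priority for records with status = 'pending'
  - 1 records: 3190 × 0.8 = 2552.0
Step 2: Rule 1 applies to remaining records with tx_type = 'deposit'
  - 3 records: 5211 × 1.2 = 6253.2
Step 3: Other records unchanged: 12723
Step 4: Final sum = 2552.0 + 6253.2 + 12723 = 21528.2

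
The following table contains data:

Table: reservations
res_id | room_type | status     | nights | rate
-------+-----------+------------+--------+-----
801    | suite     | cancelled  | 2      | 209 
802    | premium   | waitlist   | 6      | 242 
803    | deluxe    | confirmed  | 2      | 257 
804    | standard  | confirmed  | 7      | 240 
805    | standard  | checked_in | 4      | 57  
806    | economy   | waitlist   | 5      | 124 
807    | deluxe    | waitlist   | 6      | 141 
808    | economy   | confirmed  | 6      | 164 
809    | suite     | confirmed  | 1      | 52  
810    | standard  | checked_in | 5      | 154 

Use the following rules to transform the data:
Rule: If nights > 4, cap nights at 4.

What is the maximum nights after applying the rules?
4

Step 1: Original maximum nights = 7
Step 2: Apply cap at 4
Step 3: 6 records had nights > 4 and were capped
Step 4: Maximum after transformation = 4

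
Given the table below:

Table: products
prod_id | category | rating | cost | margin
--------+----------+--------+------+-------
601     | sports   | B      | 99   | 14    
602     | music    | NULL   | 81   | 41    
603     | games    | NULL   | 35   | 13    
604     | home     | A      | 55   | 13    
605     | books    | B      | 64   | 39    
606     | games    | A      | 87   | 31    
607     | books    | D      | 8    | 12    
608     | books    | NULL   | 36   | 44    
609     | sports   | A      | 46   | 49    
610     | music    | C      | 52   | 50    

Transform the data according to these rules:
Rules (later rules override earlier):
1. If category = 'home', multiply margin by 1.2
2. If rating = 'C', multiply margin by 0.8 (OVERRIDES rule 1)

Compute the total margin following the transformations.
298.6

Step 1: Rule 2 takes priority for records with rating = 'C'
  - 1 records: 50 × 0.8 = 40.0
Step 2: Rule 1 applies to remaining records with category = 'home'
  - 1 records: 13 × 1.2 = 15.6
Step 3: Other records unchanged: 243
Step 4: Final sum = 40.0 + 15.6 + 243 = 298.6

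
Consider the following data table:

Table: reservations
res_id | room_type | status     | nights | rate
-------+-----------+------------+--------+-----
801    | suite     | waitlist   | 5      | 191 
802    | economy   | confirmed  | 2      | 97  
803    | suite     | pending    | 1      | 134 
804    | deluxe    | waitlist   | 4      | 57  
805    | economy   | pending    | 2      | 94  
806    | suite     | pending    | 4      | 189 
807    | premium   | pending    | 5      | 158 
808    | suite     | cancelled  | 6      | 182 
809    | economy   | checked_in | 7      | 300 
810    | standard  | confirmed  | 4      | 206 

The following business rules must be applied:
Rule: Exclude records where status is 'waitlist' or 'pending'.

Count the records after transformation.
4

Step 1: Count records to exclude
  - 2 (waitlist) + 4 (pending) = 6 records
Step 2: Total records: 10
Step 3: Remaining = 10 - 6 = 4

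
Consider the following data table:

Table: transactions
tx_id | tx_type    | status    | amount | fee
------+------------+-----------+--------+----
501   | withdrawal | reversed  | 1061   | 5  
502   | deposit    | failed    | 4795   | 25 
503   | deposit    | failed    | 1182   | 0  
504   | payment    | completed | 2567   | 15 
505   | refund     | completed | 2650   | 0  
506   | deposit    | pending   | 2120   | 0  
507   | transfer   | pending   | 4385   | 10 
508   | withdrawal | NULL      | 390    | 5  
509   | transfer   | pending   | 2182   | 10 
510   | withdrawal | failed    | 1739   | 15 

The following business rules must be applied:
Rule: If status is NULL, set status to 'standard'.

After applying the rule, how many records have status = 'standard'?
1

Step 1: Count records where status IS NULL
Step 2: Found 1 records with NULL status
Step 3: These records will have status set to 'standard'
Step 4: Records already having status = 'standard': 0
Step 5: Answer: 1 + 0 = 1 records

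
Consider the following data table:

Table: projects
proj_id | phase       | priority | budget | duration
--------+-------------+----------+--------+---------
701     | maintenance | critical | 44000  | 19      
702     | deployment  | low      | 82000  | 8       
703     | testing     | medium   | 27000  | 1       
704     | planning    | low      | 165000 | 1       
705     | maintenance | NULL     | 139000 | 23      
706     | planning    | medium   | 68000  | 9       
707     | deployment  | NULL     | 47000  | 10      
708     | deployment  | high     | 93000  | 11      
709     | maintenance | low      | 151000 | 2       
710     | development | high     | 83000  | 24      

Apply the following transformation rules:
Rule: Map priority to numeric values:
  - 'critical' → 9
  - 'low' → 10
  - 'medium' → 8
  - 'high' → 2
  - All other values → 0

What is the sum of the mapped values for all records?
59

Step 1: Apply mapping to each record
Step 2: Count by status:
  'critical': 1 records × 9 = 9
  'low': 3 records × 10 = 30
  'medium': 2 records × 8 = 16
  'high': 2 records × 2 = 4
Step 3: Sum all mapped values = 59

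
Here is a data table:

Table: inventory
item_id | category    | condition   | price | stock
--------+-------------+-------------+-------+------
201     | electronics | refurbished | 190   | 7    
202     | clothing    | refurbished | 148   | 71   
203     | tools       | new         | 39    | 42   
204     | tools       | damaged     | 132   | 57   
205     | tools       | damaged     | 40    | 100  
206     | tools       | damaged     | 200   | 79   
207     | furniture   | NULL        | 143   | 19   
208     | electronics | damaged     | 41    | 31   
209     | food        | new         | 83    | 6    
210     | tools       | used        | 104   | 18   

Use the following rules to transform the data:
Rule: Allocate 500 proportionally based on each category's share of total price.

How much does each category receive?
clothing: 66.07, electronics: 103.12, food: 37.05, furniture: 63.84, tools: 229.91

Step 1: Calculate total price = 1120
Step 2: Calculate each category's proportion:
  clothing: 148/1120 = 13.21% → 66.07
  electronics: 231/1120 = 20.62% → 103.12
  food: 83/1120 = 7.41% → 37.05
  furniture: 143/1120 = 12.77% → 63.84
  tools: 515/1120 = 45.98% → 229.91
Step 3: Verify: sum of allocations ≈ 500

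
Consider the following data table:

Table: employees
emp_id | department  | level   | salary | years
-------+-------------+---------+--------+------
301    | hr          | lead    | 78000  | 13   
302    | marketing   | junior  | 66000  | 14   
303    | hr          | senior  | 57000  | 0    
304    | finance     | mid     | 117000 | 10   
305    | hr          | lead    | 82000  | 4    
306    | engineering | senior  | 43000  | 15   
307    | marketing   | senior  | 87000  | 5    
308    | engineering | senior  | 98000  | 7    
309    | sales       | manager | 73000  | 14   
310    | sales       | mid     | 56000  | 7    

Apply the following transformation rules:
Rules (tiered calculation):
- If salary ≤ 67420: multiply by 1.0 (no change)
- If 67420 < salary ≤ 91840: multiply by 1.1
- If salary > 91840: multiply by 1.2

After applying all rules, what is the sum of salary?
832000.0

Step 1: Tier 1 (salary ≤ 67420): 4 records, sum = 222000 × 1.0 = 222000.0
Step 2: Tier 2 (67420 < salary ≤ 91840): 4 records, sum = 320000 × 1.1 = 352000.0
Step 3: Tier 3 (salary > 91840): 2 records, sum = 215000 × 1.2 = 258000.0
Step 4: Final sum = 222000.0 + 352000.0 + 258000.0 = 832000.0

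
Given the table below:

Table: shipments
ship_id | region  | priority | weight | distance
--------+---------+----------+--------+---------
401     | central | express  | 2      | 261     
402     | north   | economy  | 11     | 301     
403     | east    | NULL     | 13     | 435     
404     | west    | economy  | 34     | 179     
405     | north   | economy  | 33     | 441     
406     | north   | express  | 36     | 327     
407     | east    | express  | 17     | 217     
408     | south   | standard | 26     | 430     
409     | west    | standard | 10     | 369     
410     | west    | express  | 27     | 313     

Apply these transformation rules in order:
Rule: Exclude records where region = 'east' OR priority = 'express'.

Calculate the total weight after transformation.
114

Step 1: Find records where region = 'east' OR priority = 'express'
Step 2: 5 records match, summing to 95
Step 3: Original sum: 209
Step 4: Remaining sum = 209 - 95 = 114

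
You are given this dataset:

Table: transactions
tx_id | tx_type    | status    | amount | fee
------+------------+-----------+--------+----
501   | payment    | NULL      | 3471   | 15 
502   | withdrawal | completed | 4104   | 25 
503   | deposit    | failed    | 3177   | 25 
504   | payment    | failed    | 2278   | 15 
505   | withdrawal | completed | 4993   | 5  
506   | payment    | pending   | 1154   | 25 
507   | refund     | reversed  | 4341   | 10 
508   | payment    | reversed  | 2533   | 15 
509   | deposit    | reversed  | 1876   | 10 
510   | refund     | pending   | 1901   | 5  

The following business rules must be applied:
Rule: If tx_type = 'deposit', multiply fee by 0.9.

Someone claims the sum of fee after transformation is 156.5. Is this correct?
No, the correct result is 146.5.

Step 1: Calculate the correct sum after transformation
Step 2: Apply multiplier 0.9 to records where tx_type = 'deposit'
Step 3: Correct result = 146.5
Step 4: Claimed result = 156.5
Step 5: 146.5 ≠ 156.5
Conclusion: The claimed result is incorrect. The correct answer is 146.5.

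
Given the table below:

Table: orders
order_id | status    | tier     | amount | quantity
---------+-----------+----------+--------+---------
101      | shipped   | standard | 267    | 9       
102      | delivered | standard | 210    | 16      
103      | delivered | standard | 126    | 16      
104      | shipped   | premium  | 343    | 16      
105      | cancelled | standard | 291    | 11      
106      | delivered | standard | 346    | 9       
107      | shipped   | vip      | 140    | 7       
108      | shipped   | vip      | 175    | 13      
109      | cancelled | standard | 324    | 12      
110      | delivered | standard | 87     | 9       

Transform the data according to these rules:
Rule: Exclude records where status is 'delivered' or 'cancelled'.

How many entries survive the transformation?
4

Step 1: Count records to exclude
  - 4 (delivered) + 2 (cancelled) = 6 records
Step 2: Total records: 10
Step 3: Remaining = 10 - 6 = 4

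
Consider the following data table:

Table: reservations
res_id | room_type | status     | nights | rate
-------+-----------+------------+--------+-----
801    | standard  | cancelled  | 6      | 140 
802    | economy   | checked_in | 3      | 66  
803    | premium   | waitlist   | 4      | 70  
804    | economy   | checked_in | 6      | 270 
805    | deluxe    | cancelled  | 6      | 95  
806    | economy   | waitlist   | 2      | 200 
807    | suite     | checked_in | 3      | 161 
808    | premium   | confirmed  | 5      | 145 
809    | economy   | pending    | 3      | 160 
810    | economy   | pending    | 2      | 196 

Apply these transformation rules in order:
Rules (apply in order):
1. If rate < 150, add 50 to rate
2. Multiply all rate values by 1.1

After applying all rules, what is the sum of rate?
1928.3

Step 1: Apply Rule 1 - Add 50 to records with rate < 150
  - 5 records affected: 516 + (5 × 50) = 766
  - Unaffected records: 987
  - Sum after Rule 1: 1753
Step 2: Apply Rule 2 - Multiply all by 1.1
  - 1753 × 1.1 = 1928.3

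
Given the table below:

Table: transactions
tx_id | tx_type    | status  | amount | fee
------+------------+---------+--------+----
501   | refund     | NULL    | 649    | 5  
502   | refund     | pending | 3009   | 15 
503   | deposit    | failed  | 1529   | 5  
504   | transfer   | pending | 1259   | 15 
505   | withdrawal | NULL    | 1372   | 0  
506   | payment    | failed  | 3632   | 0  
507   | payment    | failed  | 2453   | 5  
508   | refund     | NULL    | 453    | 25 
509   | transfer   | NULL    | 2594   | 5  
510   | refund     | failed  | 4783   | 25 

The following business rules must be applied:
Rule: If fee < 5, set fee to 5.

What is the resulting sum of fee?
110

Step 1: 2 records have fee < 5
Step 2: These records originally summed to 0
Step 3: After setting to minimum: 2 × 5 = 10
Step 4: Unaffected records sum: 100
Step 5: Final sum = 10 + 100 = 110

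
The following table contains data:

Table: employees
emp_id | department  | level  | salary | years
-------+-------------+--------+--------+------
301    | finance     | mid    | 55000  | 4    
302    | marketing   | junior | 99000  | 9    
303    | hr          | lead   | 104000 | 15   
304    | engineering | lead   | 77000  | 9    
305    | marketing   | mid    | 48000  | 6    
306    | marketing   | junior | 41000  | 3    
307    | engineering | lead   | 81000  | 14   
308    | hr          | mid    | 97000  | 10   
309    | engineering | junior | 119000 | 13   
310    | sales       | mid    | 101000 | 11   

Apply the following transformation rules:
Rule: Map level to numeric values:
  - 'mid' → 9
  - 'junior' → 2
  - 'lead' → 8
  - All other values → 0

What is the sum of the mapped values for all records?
66

Step 1: Apply mapping to each record
Step 2: Count by status:
  'mid': 4 records × 9 = 36
  'junior': 3 records × 2 = 6
  'lead': 3 records × 8 = 24
Step 3: Sum all mapped values = 66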